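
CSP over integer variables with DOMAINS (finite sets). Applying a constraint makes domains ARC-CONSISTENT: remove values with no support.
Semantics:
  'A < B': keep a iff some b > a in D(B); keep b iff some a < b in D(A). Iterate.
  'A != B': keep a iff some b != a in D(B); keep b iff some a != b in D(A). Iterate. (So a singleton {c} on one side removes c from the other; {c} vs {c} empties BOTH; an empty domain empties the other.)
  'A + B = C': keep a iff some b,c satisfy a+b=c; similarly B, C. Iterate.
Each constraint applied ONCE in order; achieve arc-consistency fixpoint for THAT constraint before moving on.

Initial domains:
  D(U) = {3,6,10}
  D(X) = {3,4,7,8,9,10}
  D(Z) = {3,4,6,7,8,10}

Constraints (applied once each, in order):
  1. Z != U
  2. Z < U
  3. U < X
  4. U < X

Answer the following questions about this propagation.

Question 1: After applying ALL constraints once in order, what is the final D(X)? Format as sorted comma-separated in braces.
Constraint 1 (Z != U) on D(Z)={3,4,6,7,8,10} D(U)={3,6,10}: no change
Constraint 2 (Z < U) on D(Z)={3,4,6,7,8,10} D(U)={3,6,10}: Z {3,4,6,7,8,10}->{3,4,6,7,8}; U {3,6,10}->{6,10}
Constraint 3 (U < X) on D(U)={6,10} D(X)={3,4,7,8,9,10}: U {6,10}->{6}; X {3,4,7,8,9,10}->{7,8,9,10}
Constraint 4 (U < X) on D(U)={6} D(X)={7,8,9,10}: no change
So after all 4 constraints: D(X) = {7,8,9,10}

Answer: {7,8,9,10}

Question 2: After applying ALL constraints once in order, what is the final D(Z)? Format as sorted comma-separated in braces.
Answer: {3,4,6,7,8}

Derivation:
Constraint 1 (Z != U) on D(Z)={3,4,6,7,8,10} D(U)={3,6,10}: no change
Constraint 2 (Z < U) on D(Z)={3,4,6,7,8,10} D(U)={3,6,10}: Z {3,4,6,7,8,10}->{3,4,6,7,8}; U {3,6,10}->{6,10}
Constraint 3 (U < X) on D(U)={6,10} D(X)={3,4,7,8,9,10}: U {6,10}->{6}; X {3,4,7,8,9,10}->{7,8,9,10}
Constraint 4 (U < X) on D(U)={6} D(X)={7,8,9,10}: no change
So after all 4 constraints: D(Z) = {3,4,6,7,8}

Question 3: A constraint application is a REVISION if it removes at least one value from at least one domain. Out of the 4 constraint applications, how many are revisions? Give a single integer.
Answer: 2

Derivation:
Constraint 1 (Z != U) on D(Z)={3,4,6,7,8,10} D(U)={3,6,10}: no change => not a revision
Constraint 2 (Z < U) on D(Z)={3,4,6,7,8,10} D(U)={3,6,10}: Z {3,4,6,7,8,10}->{3,4,6,7,8}; U {3,6,10}->{6,10} => REVISION
Constraint 3 (U < X) on D(U)={6,10} D(X)={3,4,7,8,9,10}: U {6,10}->{6}; X {3,4,7,8,9,10}->{7,8,9,10} => REVISION
Constraint 4 (U < X) on D(U)={6} D(X)={7,8,9,10}: no change => not a revision
Total revisions = 2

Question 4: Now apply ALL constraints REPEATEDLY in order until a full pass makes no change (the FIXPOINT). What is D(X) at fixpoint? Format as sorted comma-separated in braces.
Answer: {7,8,9,10}

Derivation:
pass 0 (initial): D(X)={3,4,7,8,9,10}
pass 1: U {3,6,10}->{6}; X {3,4,7,8,9,10}->{7,8,9,10}; Z {3,4,6,7,8,10}->{3,4,6,7,8}
pass 2: Z {3,4,6,7,8}->{3,4}
pass 3: no change
Fixpoint after 3 passes: D(X) = {7,8,9,10}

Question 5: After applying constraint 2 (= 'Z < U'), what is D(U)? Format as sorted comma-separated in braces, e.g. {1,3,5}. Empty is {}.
Answer: {6,10}

Derivation:
Constraint 1 (Z != U) on D(Z)={3,4,6,7,8,10} D(U)={3,6,10}: no change
Constraint 2 (Z < U) on D(Z)={3,4,6,7,8,10} D(U)={3,6,10}: Z {3,4,6,7,8,10}->{3,4,6,7,8}; U {3,6,10}->{6,10}
So after constraint 2: D(U) = {6,10}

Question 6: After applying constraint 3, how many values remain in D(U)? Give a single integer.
Constraint 1 (Z != U) on D(Z)={3,4,6,7,8,10} D(U)={3,6,10}: no change
Constraint 2 (Z < U) on D(Z)={3,4,6,7,8,10} D(U)={3,6,10}: Z {3,4,6,7,8,10}->{3,4,6,7,8}; U {3,6,10}->{6,10}
Constraint 3 (U < X) on D(U)={6,10} D(X)={3,4,7,8,9,10}: U {6,10}->{6}; X {3,4,7,8,9,10}->{7,8,9,10}
So after constraint 3: D(U)={6}, size = 1

Answer: 1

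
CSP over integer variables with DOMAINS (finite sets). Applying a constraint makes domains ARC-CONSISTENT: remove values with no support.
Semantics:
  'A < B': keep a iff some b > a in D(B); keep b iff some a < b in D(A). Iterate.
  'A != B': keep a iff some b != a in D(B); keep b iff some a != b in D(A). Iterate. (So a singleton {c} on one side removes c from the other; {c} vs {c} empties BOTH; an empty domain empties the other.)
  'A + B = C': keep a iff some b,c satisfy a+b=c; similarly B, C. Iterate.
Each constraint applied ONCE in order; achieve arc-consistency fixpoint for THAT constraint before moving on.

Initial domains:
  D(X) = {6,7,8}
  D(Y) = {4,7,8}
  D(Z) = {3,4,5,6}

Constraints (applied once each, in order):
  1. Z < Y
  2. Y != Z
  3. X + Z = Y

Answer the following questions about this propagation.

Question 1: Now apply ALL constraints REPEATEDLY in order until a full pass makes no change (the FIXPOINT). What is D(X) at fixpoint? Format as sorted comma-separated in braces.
pass 0 (initial): D(X)={6,7,8}
pass 1: X {6,7,8}->{}; Y {4,7,8}->{}; Z {3,4,5,6}->{}
pass 2: no change
Fixpoint after 2 passes: D(X) = {}

Answer: {}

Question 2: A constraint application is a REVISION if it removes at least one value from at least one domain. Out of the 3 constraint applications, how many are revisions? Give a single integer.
Answer: 1

Derivation:
Constraint 1 (Z < Y) on D(Z)={3,4,5,6} D(Y)={4,7,8}: no change => not a revision
Constraint 2 (Y != Z) on D(Y)={4,7,8} D(Z)={3,4,5,6}: no change => not a revision
Constraint 3 (X + Z = Y) on D(X)={6,7,8} D(Z)={3,4,5,6} D(Y)={4,7,8}: X {6,7,8}->{}; Z {3,4,5,6}->{}; Y {4,7,8}->{} => REVISION
Total revisions = 1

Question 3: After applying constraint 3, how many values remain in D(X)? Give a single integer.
Answer: 0

Derivation:
Constraint 1 (Z < Y) on D(Z)={3,4,5,6} D(Y)={4,7,8}: no change
Constraint 2 (Y != Z) on D(Y)={4,7,8} D(Z)={3,4,5,6}: no change
Constraint 3 (X + Z = Y) on D(X)={6,7,8} D(Z)={3,4,5,6} D(Y)={4,7,8}: X {6,7,8}->{}; Z {3,4,5,6}->{}; Y {4,7,8}->{}
So after constraint 3: D(X)={}, size = 0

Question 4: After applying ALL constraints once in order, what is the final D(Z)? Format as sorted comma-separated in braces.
Constraint 1 (Z < Y) on D(Z)={3,4,5,6} D(Y)={4,7,8}: no change
Constraint 2 (Y != Z) on D(Y)={4,7,8} D(Z)={3,4,5,6}: no change
Constraint 3 (X + Z = Y) on D(X)={6,7,8} D(Z)={3,4,5,6} D(Y)={4,7,8}: X {6,7,8}->{}; Z {3,4,5,6}->{}; Y {4,7,8}->{}
So after all 3 constraints: D(Z) = {}

Answer: {}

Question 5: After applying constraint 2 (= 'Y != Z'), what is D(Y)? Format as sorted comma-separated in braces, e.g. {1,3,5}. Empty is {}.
Answer: {4,7,8}

Derivation:
Constraint 1 (Z < Y) on D(Z)={3,4,5,6} D(Y)={4,7,8}: no change
Constraint 2 (Y != Z) on D(Y)={4,7,8} D(Z)={3,4,5,6}: no change
So after constraint 2: D(Y) = {4,7,8}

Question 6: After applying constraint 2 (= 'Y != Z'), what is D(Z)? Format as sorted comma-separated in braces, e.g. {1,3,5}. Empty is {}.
Answer: {3,4,5,6}

Derivation:
Constraint 1 (Z < Y) on D(Z)={3,4,5,6} D(Y)={4,7,8}: no change
Constraint 2 (Y != Z) on D(Y)={4,7,8} D(Z)={3,4,5,6}: no change
So after constraint 2: D(Z) = {3,4,5,6}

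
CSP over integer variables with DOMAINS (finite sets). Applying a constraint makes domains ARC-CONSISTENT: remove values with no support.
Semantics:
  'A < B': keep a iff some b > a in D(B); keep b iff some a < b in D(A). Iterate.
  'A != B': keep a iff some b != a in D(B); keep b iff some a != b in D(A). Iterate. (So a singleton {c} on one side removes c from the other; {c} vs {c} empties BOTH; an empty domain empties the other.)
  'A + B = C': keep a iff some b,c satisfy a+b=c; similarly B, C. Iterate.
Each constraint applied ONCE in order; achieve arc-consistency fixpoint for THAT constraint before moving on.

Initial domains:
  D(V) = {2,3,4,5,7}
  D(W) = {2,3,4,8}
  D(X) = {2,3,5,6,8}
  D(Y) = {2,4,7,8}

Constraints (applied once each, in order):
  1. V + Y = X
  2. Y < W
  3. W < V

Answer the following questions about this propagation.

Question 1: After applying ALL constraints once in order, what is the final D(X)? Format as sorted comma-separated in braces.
Answer: {5,6,8}

Derivation:
Constraint 1 (V + Y = X) on D(V)={2,3,4,5,7} D(Y)={2,4,7,8} D(X)={2,3,5,6,8}: V {2,3,4,5,7}->{2,3,4}; Y {2,4,7,8}->{2,4}; X {2,3,5,6,8}->{5,6,8}
Constraint 2 (Y < W) on D(Y)={2,4} D(W)={2,3,4,8}: W {2,3,4,8}->{3,4,8}
Constraint 3 (W < V) on D(W)={3,4,8} D(V)={2,3,4}: W {3,4,8}->{3}; V {2,3,4}->{4}
So after all 3 constraints: D(X) = {5,6,8}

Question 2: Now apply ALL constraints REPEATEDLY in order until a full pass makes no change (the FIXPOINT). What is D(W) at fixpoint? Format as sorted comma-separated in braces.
pass 0 (initial): D(W)={2,3,4,8}
pass 1: V {2,3,4,5,7}->{4}; W {2,3,4,8}->{3}; X {2,3,5,6,8}->{5,6,8}; Y {2,4,7,8}->{2,4}
pass 2: X {5,6,8}->{6,8}; Y {2,4}->{2}
pass 3: X {6,8}->{6}
pass 4: no change
Fixpoint after 4 passes: D(W) = {3}

Answer: {3}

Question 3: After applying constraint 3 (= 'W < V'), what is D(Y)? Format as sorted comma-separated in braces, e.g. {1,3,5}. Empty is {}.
Constraint 1 (V + Y = X) on D(V)={2,3,4,5,7} D(Y)={2,4,7,8} D(X)={2,3,5,6,8}: V {2,3,4,5,7}->{2,3,4}; Y {2,4,7,8}->{2,4}; X {2,3,5,6,8}->{5,6,8}
Constraint 2 (Y < W) on D(Y)={2,4} D(W)={2,3,4,8}: W {2,3,4,8}->{3,4,8}
Constraint 3 (W < V) on D(W)={3,4,8} D(V)={2,3,4}: W {3,4,8}->{3}; V {2,3,4}->{4}
So after constraint 3: D(Y) = {2,4}

Answer: {2,4}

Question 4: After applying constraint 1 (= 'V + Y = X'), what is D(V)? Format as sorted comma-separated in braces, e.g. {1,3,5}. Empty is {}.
Answer: {2,3,4}

Derivation:
Constraint 1 (V + Y = X) on D(V)={2,3,4,5,7} D(Y)={2,4,7,8} D(X)={2,3,5,6,8}: V {2,3,4,5,7}->{2,3,4}; Y {2,4,7,8}->{2,4}; X {2,3,5,6,8}->{5,6,8}
So after constraint 1: D(V) = {2,3,4}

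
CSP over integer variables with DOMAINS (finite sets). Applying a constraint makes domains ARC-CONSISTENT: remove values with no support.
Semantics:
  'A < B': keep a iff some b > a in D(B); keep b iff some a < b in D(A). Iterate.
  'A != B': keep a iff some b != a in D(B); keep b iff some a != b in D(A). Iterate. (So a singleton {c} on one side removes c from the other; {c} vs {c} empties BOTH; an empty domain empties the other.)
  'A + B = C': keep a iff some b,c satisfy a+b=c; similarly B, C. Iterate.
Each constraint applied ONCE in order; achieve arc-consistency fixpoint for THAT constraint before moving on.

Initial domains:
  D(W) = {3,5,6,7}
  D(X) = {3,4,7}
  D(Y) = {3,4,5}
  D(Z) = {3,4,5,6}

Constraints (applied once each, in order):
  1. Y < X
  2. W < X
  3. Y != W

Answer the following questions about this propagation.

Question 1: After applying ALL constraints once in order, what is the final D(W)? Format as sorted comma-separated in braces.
Answer: {3,5,6}

Derivation:
Constraint 1 (Y < X) on D(Y)={3,4,5} D(X)={3,4,7}: X {3,4,7}->{4,7}
Constraint 2 (W < X) on D(W)={3,5,6,7} D(X)={4,7}: W {3,5,6,7}->{3,5,6}
Constraint 3 (Y != W) on D(Y)={3,4,5} D(W)={3,5,6}: no change
So after all 3 constraints: D(W) = {3,5,6}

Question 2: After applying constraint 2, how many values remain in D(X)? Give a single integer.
Constraint 1 (Y < X) on D(Y)={3,4,5} D(X)={3,4,7}: X {3,4,7}->{4,7}
Constraint 2 (W < X) on D(W)={3,5,6,7} D(X)={4,7}: W {3,5,6,7}->{3,5,6}
So after constraint 2: D(X)={4,7}, size = 2

Answer: 2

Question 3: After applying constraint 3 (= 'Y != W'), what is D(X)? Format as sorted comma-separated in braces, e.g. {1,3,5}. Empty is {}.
Constraint 1 (Y < X) on D(Y)={3,4,5} D(X)={3,4,7}: X {3,4,7}->{4,7}
Constraint 2 (W < X) on D(W)={3,5,6,7} D(X)={4,7}: W {3,5,6,7}->{3,5,6}
Constraint 3 (Y != W) on D(Y)={3,4,5} D(W)={3,5,6}: no change
So after constraint 3: D(X) = {4,7}

Answer: {4,7}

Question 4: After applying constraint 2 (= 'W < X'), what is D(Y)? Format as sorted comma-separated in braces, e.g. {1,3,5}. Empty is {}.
Constraint 1 (Y < X) on D(Y)={3,4,5} D(X)={3,4,7}: X {3,4,7}->{4,7}
Constraint 2 (W < X) on D(W)={3,5,6,7} D(X)={4,7}: W {3,5,6,7}->{3,5,6}
So after constraint 2: D(Y) = {3,4,5}

Answer: {3,4,5}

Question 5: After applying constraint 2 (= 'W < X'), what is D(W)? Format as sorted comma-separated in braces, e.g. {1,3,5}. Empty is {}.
Answer: {3,5,6}

Derivation:
Constraint 1 (Y < X) on D(Y)={3,4,5} D(X)={3,4,7}: X {3,4,7}->{4,7}
Constraint 2 (W < X) on D(W)={3,5,6,7} D(X)={4,7}: W {3,5,6,7}->{3,5,6}
So after constraint 2: D(W) = {3,5,6}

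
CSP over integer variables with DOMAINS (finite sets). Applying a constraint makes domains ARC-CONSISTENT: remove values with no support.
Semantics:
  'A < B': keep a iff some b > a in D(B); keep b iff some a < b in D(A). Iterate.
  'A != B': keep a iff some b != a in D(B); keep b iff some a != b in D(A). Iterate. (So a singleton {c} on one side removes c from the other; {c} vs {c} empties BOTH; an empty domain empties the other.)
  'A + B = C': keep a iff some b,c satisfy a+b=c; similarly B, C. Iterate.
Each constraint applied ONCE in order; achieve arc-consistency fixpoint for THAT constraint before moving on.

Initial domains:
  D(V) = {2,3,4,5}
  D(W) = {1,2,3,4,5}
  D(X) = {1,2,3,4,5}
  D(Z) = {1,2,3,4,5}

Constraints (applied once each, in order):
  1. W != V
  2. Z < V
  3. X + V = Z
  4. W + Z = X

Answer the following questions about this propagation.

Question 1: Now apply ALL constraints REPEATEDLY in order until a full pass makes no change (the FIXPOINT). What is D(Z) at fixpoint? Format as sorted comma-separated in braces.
Answer: {}

Derivation:
pass 0 (initial): D(Z)={1,2,3,4,5}
pass 1: V {2,3,4,5}->{2,3}; W {1,2,3,4,5}->{}; X {1,2,3,4,5}->{}; Z {1,2,3,4,5}->{}
pass 2: V {2,3}->{}
pass 3: no change
Fixpoint after 3 passes: D(Z) = {}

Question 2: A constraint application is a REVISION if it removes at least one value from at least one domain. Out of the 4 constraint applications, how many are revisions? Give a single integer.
Answer: 3

Derivation:
Constraint 1 (W != V) on D(W)={1,2,3,4,5} D(V)={2,3,4,5}: no change => not a revision
Constraint 2 (Z < V) on D(Z)={1,2,3,4,5} D(V)={2,3,4,5}: Z {1,2,3,4,5}->{1,2,3,4} => REVISION
Constraint 3 (X + V = Z) on D(X)={1,2,3,4,5} D(V)={2,3,4,5} D(Z)={1,2,3,4}: X {1,2,3,4,5}->{1,2}; V {2,3,4,5}->{2,3}; Z {1,2,3,4}->{3,4} => REVISION
Constraint 4 (W + Z = X) on D(W)={1,2,3,4,5} D(Z)={3,4} D(X)={1,2}: W {1,2,3,4,5}->{}; Z {3,4}->{}; X {1,2}->{} => REVISION
Total revisions = 3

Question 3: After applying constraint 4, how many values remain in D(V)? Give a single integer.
Constraint 1 (W != V) on D(W)={1,2,3,4,5} D(V)={2,3,4,5}: no change
Constraint 2 (Z < V) on D(Z)={1,2,3,4,5} D(V)={2,3,4,5}: Z {1,2,3,4,5}->{1,2,3,4}
Constraint 3 (X + V = Z) on D(X)={1,2,3,4,5} D(V)={2,3,4,5} D(Z)={1,2,3,4}: X {1,2,3,4,5}->{1,2}; V {2,3,4,5}->{2,3}; Z {1,2,3,4}->{3,4}
Constraint 4 (W + Z = X) on D(W)={1,2,3,4,5} D(Z)={3,4} D(X)={1,2}: W {1,2,3,4,5}->{}; Z {3,4}->{}; X {1,2}->{}
So after constraint 4: D(V)={2,3}, size = 2

Answer: 2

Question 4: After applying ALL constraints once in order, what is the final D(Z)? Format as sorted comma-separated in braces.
Constraint 1 (W != V) on D(W)={1,2,3,4,5} D(V)={2,3,4,5}: no change
Constraint 2 (Z < V) on D(Z)={1,2,3,4,5} D(V)={2,3,4,5}: Z {1,2,3,4,5}->{1,2,3,4}
Constraint 3 (X + V = Z) on D(X)={1,2,3,4,5} D(V)={2,3,4,5} D(Z)={1,2,3,4}: X {1,2,3,4,5}->{1,2}; V {2,3,4,5}->{2,3}; Z {1,2,3,4}->{3,4}
Constraint 4 (W + Z = X) on D(W)={1,2,3,4,5} D(Z)={3,4} D(X)={1,2}: W {1,2,3,4,5}->{}; Z {3,4}->{}; X {1,2}->{}
So after all 4 constraints: D(Z) = {}

Answer: {}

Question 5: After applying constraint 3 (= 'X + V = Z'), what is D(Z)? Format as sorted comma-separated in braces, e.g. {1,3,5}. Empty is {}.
Answer: {3,4}

Derivation:
Constraint 1 (W != V) on D(W)={1,2,3,4,5} D(V)={2,3,4,5}: no change
Constraint 2 (Z < V) on D(Z)={1,2,3,4,5} D(V)={2,3,4,5}: Z {1,2,3,4,5}->{1,2,3,4}
Constraint 3 (X + V = Z) on D(X)={1,2,3,4,5} D(V)={2,3,4,5} D(Z)={1,2,3,4}: X {1,2,3,4,5}->{1,2}; V {2,3,4,5}->{2,3}; Z {1,2,3,4}->{3,4}
So after constraint 3: D(Z) = {3,4}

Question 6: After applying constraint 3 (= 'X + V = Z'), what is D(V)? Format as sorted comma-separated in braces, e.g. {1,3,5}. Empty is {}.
Constraint 1 (W != V) on D(W)={1,2,3,4,5} D(V)={2,3,4,5}: no change
Constraint 2 (Z < V) on D(Z)={1,2,3,4,5} D(V)={2,3,4,5}: Z {1,2,3,4,5}->{1,2,3,4}
Constraint 3 (X + V = Z) on D(X)={1,2,3,4,5} D(V)={2,3,4,5} D(Z)={1,2,3,4}: X {1,2,3,4,5}->{1,2}; V {2,3,4,5}->{2,3}; Z {1,2,3,4}->{3,4}
So after constraint 3: D(V) = {2,3}

Answer: {2,3}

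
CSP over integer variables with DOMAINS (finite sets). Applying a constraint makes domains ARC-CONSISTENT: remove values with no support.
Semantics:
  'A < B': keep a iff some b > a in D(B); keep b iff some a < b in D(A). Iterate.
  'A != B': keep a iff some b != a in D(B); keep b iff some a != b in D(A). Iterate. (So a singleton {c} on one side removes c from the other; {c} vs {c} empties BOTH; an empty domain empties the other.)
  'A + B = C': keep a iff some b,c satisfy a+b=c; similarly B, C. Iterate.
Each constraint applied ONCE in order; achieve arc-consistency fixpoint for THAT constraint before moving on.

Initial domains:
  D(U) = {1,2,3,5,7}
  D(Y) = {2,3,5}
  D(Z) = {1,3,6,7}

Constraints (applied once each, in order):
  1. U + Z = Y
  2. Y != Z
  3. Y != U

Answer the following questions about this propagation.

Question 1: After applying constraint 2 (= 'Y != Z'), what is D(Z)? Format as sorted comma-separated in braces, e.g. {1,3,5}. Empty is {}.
Constraint 1 (U + Z = Y) on D(U)={1,2,3,5,7} D(Z)={1,3,6,7} D(Y)={2,3,5}: U {1,2,3,5,7}->{1,2}; Z {1,3,6,7}->{1,3}
Constraint 2 (Y != Z) on D(Y)={2,3,5} D(Z)={1,3}: no change
So after constraint 2: D(Z) = {1,3}

Answer: {1,3}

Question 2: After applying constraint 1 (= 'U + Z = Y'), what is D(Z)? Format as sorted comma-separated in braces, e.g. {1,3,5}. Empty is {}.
Answer: {1,3}

Derivation:
Constraint 1 (U + Z = Y) on D(U)={1,2,3,5,7} D(Z)={1,3,6,7} D(Y)={2,3,5}: U {1,2,3,5,7}->{1,2}; Z {1,3,6,7}->{1,3}
So after constraint 1: D(Z) = {1,3}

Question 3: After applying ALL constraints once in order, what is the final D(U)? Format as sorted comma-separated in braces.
Answer: {1,2}

Derivation:
Constraint 1 (U + Z = Y) on D(U)={1,2,3,5,7} D(Z)={1,3,6,7} D(Y)={2,3,5}: U {1,2,3,5,7}->{1,2}; Z {1,3,6,7}->{1,3}
Constraint 2 (Y != Z) on D(Y)={2,3,5} D(Z)={1,3}: no change
Constraint 3 (Y != U) on D(Y)={2,3,5} D(U)={1,2}: no change
So after all 3 constraints: D(U) = {1,2}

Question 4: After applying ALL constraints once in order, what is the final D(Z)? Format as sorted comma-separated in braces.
Constraint 1 (U + Z = Y) on D(U)={1,2,3,5,7} D(Z)={1,3,6,7} D(Y)={2,3,5}: U {1,2,3,5,7}->{1,2}; Z {1,3,6,7}->{1,3}
Constraint 2 (Y != Z) on D(Y)={2,3,5} D(Z)={1,3}: no change
Constraint 3 (Y != U) on D(Y)={2,3,5} D(U)={1,2}: no change
So after all 3 constraints: D(Z) = {1,3}

Answer: {1,3}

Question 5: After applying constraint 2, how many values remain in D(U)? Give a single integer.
Constraint 1 (U + Z = Y) on D(U)={1,2,3,5,7} D(Z)={1,3,6,7} D(Y)={2,3,5}: U {1,2,3,5,7}->{1,2}; Z {1,3,6,7}->{1,3}
Constraint 2 (Y != Z) on D(Y)={2,3,5} D(Z)={1,3}: no change
So after constraint 2: D(U)={1,2}, size = 2

Answer: 2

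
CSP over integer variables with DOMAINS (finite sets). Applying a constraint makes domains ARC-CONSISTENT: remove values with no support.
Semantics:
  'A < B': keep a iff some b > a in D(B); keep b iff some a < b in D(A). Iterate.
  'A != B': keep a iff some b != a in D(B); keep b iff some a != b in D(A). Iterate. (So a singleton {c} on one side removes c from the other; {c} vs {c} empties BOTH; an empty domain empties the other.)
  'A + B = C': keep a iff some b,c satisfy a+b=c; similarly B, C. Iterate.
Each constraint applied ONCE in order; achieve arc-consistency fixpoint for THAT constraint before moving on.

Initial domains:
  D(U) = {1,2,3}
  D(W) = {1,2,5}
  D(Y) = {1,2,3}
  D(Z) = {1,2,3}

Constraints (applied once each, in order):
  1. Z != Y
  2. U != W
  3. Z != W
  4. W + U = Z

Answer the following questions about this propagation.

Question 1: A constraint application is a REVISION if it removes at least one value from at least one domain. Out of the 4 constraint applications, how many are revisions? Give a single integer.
Constraint 1 (Z != Y) on D(Z)={1,2,3} D(Y)={1,2,3}: no change => not a revision
Constraint 2 (U != W) on D(U)={1,2,3} D(W)={1,2,5}: no change => not a revision
Constraint 3 (Z != W) on D(Z)={1,2,3} D(W)={1,2,5}: no change => not a revision
Constraint 4 (W + U = Z) on D(W)={1,2,5} D(U)={1,2,3} D(Z)={1,2,3}: W {1,2,5}->{1,2}; U {1,2,3}->{1,2}; Z {1,2,3}->{2,3} => REVISION
Total revisions = 1

Answer: 1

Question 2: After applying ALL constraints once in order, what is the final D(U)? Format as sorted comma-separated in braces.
Answer: {1,2}

Derivation:
Constraint 1 (Z != Y) on D(Z)={1,2,3} D(Y)={1,2,3}: no change
Constraint 2 (U != W) on D(U)={1,2,3} D(W)={1,2,5}: no change
Constraint 3 (Z != W) on D(Z)={1,2,3} D(W)={1,2,5}: no change
Constraint 4 (W + U = Z) on D(W)={1,2,5} D(U)={1,2,3} D(Z)={1,2,3}: W {1,2,5}->{1,2}; U {1,2,3}->{1,2}; Z {1,2,3}->{2,3}
So after all 4 constraints: D(U) = {1,2}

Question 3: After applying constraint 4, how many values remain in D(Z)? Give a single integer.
Answer: 2

Derivation:
Constraint 1 (Z != Y) on D(Z)={1,2,3} D(Y)={1,2,3}: no change
Constraint 2 (U != W) on D(U)={1,2,3} D(W)={1,2,5}: no change
Constraint 3 (Z != W) on D(Z)={1,2,3} D(W)={1,2,5}: no change
Constraint 4 (W + U = Z) on D(W)={1,2,5} D(U)={1,2,3} D(Z)={1,2,3}: W {1,2,5}->{1,2}; U {1,2,3}->{1,2}; Z {1,2,3}->{2,3}
So after constraint 4: D(Z)={2,3}, size = 2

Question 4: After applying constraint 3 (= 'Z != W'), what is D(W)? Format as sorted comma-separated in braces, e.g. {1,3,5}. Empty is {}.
Answer: {1,2,5}

Derivation:
Constraint 1 (Z != Y) on D(Z)={1,2,3} D(Y)={1,2,3}: no change
Constraint 2 (U != W) on D(U)={1,2,3} D(W)={1,2,5}: no change
Constraint 3 (Z != W) on D(Z)={1,2,3} D(W)={1,2,5}: no change
So after constraint 3: D(W) = {1,2,5}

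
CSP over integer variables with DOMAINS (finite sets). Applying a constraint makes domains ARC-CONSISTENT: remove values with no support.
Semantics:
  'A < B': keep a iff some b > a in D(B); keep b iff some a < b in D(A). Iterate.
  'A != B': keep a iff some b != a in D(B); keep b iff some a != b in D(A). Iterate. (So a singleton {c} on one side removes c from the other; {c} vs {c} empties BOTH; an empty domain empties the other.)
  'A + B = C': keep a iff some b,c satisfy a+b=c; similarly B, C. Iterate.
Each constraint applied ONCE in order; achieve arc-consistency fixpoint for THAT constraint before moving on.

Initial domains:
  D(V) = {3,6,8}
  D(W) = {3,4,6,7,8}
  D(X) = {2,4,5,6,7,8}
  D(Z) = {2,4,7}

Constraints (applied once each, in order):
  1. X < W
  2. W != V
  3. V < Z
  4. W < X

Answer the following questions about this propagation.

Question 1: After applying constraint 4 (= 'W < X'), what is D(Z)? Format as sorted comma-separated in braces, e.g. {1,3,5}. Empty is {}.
Constraint 1 (X < W) on D(X)={2,4,5,6,7,8} D(W)={3,4,6,7,8}: X {2,4,5,6,7,8}->{2,4,5,6,7}
Constraint 2 (W != V) on D(W)={3,4,6,7,8} D(V)={3,6,8}: no change
Constraint 3 (V < Z) on D(V)={3,6,8} D(Z)={2,4,7}: V {3,6,8}->{3,6}; Z {2,4,7}->{4,7}
Constraint 4 (W < X) on D(W)={3,4,6,7,8} D(X)={2,4,5,6,7}: W {3,4,6,7,8}->{3,4,6}; X {2,4,5,6,7}->{4,5,6,7}
So after constraint 4: D(Z) = {4,7}

Answer: {4,7}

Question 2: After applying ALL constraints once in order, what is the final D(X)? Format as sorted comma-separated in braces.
Constraint 1 (X < W) on D(X)={2,4,5,6,7,8} D(W)={3,4,6,7,8}: X {2,4,5,6,7,8}->{2,4,5,6,7}
Constraint 2 (W != V) on D(W)={3,4,6,7,8} D(V)={3,6,8}: no change
Constraint 3 (V < Z) on D(V)={3,6,8} D(Z)={2,4,7}: V {3,6,8}->{3,6}; Z {2,4,7}->{4,7}
Constraint 4 (W < X) on D(W)={3,4,6,7,8} D(X)={2,4,5,6,7}: W {3,4,6,7,8}->{3,4,6}; X {2,4,5,6,7}->{4,5,6,7}
So after all 4 constraints: D(X) = {4,5,6,7}

Answer: {4,5,6,7}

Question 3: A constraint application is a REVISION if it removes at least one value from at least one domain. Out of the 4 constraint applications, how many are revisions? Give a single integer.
Answer: 3

Derivation:
Constraint 1 (X < W) on D(X)={2,4,5,6,7,8} D(W)={3,4,6,7,8}: X {2,4,5,6,7,8}->{2,4,5,6,7} => REVISION
Constraint 2 (W != V) on D(W)={3,4,6,7,8} D(V)={3,6,8}: no change => not a revision
Constraint 3 (V < Z) on D(V)={3,6,8} D(Z)={2,4,7}: V {3,6,8}->{3,6}; Z {2,4,7}->{4,7} => REVISION
Constraint 4 (W < X) on D(W)={3,4,6,7,8} D(X)={2,4,5,6,7}: W {3,4,6,7,8}->{3,4,6}; X {2,4,5,6,7}->{4,5,6,7} => REVISION
Total revisions = 3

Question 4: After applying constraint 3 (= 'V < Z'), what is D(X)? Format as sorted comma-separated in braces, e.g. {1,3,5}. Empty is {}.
Answer: {2,4,5,6,7}

Derivation:
Constraint 1 (X < W) on D(X)={2,4,5,6,7,8} D(W)={3,4,6,7,8}: X {2,4,5,6,7,8}->{2,4,5,6,7}
Constraint 2 (W != V) on D(W)={3,4,6,7,8} D(V)={3,6,8}: no change
Constraint 3 (V < Z) on D(V)={3,6,8} D(Z)={2,4,7}: V {3,6,8}->{3,6}; Z {2,4,7}->{4,7}
So after constraint 3: D(X) = {2,4,5,6,7}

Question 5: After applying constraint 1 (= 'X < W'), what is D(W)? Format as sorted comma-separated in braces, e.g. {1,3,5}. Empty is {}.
Answer: {3,4,6,7,8}

Derivation:
Constraint 1 (X < W) on D(X)={2,4,5,6,7,8} D(W)={3,4,6,7,8}: X {2,4,5,6,7,8}->{2,4,5,6,7}
So after constraint 1: D(W) = {3,4,6,7,8}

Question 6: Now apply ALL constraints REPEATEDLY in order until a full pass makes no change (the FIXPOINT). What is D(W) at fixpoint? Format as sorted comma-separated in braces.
pass 0 (initial): D(W)={3,4,6,7,8}
pass 1: V {3,6,8}->{3,6}; W {3,4,6,7,8}->{3,4,6}; X {2,4,5,6,7,8}->{4,5,6,7}; Z {2,4,7}->{4,7}
pass 2: V {3,6}->{3}; W {3,4,6}->{}; X {4,5,6,7}->{}
pass 3: V {3}->{}; Z {4,7}->{}
pass 4: no change
Fixpoint after 4 passes: D(W) = {}

Answer: {}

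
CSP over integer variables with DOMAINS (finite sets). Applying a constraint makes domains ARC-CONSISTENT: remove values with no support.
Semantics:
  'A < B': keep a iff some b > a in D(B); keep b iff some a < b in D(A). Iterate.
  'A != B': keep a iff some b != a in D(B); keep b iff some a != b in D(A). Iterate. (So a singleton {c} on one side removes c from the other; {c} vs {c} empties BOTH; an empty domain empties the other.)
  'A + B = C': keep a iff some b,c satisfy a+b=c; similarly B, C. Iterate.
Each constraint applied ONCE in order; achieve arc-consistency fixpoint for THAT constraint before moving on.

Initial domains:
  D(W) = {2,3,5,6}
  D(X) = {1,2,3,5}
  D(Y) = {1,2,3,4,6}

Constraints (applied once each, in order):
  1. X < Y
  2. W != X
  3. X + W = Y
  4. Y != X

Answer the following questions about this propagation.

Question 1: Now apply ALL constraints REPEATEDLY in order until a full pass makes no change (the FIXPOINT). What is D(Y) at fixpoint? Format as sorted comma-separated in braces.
Answer: {3,4,6}

Derivation:
pass 0 (initial): D(Y)={1,2,3,4,6}
pass 1: W {2,3,5,6}->{2,3,5}; X {1,2,3,5}->{1,2,3}; Y {1,2,3,4,6}->{3,4,6}
pass 2: no change
Fixpoint after 2 passes: D(Y) = {3,4,6}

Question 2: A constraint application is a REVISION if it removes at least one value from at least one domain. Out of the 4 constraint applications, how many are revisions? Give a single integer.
Answer: 2

Derivation:
Constraint 1 (X < Y) on D(X)={1,2,3,5} D(Y)={1,2,3,4,6}: Y {1,2,3,4,6}->{2,3,4,6} => REVISION
Constraint 2 (W != X) on D(W)={2,3,5,6} D(X)={1,2,3,5}: no change => not a revision
Constraint 3 (X + W = Y) on D(X)={1,2,3,5} D(W)={2,3,5,6} D(Y)={2,3,4,6}: X {1,2,3,5}->{1,2,3}; W {2,3,5,6}->{2,3,5}; Y {2,3,4,6}->{3,4,6} => REVISION
Constraint 4 (Y != X) on D(Y)={3,4,6} D(X)={1,2,3}: no change => not a revision
Total revisions = 2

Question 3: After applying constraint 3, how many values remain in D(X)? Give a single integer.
Constraint 1 (X < Y) on D(X)={1,2,3,5} D(Y)={1,2,3,4,6}: Y {1,2,3,4,6}->{2,3,4,6}
Constraint 2 (W != X) on D(W)={2,3,5,6} D(X)={1,2,3,5}: no change
Constraint 3 (X + W = Y) on D(X)={1,2,3,5} D(W)={2,3,5,6} D(Y)={2,3,4,6}: X {1,2,3,5}->{1,2,3}; W {2,3,5,6}->{2,3,5}; Y {2,3,4,6}->{3,4,6}
So after constraint 3: D(X)={1,2,3}, size = 3

Answer: 3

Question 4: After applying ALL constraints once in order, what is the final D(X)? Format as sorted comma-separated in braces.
Constraint 1 (X < Y) on D(X)={1,2,3,5} D(Y)={1,2,3,4,6}: Y {1,2,3,4,6}->{2,3,4,6}
Constraint 2 (W != X) on D(W)={2,3,5,6} D(X)={1,2,3,5}: no change
Constraint 3 (X + W = Y) on D(X)={1,2,3,5} D(W)={2,3,5,6} D(Y)={2,3,4,6}: X {1,2,3,5}->{1,2,3}; W {2,3,5,6}->{2,3,5}; Y {2,3,4,6}->{3,4,6}
Constraint 4 (Y != X) on D(Y)={3,4,6} D(X)={1,2,3}: no change
So after all 4 constraints: D(X) = {1,2,3}

Answer: {1,2,3}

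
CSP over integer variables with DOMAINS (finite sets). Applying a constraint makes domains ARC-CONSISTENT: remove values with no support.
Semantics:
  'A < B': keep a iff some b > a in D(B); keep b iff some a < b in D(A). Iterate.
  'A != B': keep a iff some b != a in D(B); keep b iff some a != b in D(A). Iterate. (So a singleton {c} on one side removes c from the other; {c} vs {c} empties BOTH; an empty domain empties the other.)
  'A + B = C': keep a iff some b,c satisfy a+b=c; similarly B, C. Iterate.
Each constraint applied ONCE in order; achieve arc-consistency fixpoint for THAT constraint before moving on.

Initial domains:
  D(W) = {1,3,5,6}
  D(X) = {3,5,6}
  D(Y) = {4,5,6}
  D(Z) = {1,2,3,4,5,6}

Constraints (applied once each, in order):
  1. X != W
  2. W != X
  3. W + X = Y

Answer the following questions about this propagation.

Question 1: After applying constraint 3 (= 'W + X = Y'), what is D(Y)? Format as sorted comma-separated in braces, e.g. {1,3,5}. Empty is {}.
Constraint 1 (X != W) on D(X)={3,5,6} D(W)={1,3,5,6}: no change
Constraint 2 (W != X) on D(W)={1,3,5,6} D(X)={3,5,6}: no change
Constraint 3 (W + X = Y) on D(W)={1,3,5,6} D(X)={3,5,6} D(Y)={4,5,6}: W {1,3,5,6}->{1,3}; X {3,5,6}->{3,5}; Y {4,5,6}->{4,6}
So after constraint 3: D(Y) = {4,6}

Answer: {4,6}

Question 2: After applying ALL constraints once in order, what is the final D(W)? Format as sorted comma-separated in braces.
Answer: {1,3}

Derivation:
Constraint 1 (X != W) on D(X)={3,5,6} D(W)={1,3,5,6}: no change
Constraint 2 (W != X) on D(W)={1,3,5,6} D(X)={3,5,6}: no change
Constraint 3 (W + X = Y) on D(W)={1,3,5,6} D(X)={3,5,6} D(Y)={4,5,6}: W {1,3,5,6}->{1,3}; X {3,5,6}->{3,5}; Y {4,5,6}->{4,6}
So after all 3 constraints: D(W) = {1,3}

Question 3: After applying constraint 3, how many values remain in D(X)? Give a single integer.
Constraint 1 (X != W) on D(X)={3,5,6} D(W)={1,3,5,6}: no change
Constraint 2 (W != X) on D(W)={1,3,5,6} D(X)={3,5,6}: no change
Constraint 3 (W + X = Y) on D(W)={1,3,5,6} D(X)={3,5,6} D(Y)={4,5,6}: W {1,3,5,6}->{1,3}; X {3,5,6}->{3,5}; Y {4,5,6}->{4,6}
So after constraint 3: D(X)={3,5}, size = 2

Answer: 2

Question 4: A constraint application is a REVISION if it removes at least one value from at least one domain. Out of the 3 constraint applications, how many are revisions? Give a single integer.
Answer: 1

Derivation:
Constraint 1 (X != W) on D(X)={3,5,6} D(W)={1,3,5,6}: no change => not a revision
Constraint 2 (W != X) on D(W)={1,3,5,6} D(X)={3,5,6}: no change => not a revision
Constraint 3 (W + X = Y) on D(W)={1,3,5,6} D(X)={3,5,6} D(Y)={4,5,6}: W {1,3,5,6}->{1,3}; X {3,5,6}->{3,5}; Y {4,5,6}->{4,6} => REVISION
Total revisions = 1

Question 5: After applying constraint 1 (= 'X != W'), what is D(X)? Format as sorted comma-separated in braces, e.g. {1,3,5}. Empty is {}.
Constraint 1 (X != W) on D(X)={3,5,6} D(W)={1,3,5,6}: no change
So after constraint 1: D(X) = {3,5,6}

Answer: {3,5,6}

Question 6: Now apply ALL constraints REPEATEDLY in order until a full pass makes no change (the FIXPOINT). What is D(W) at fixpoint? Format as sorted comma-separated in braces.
Answer: {1,3}

Derivation:
pass 0 (initial): D(W)={1,3,5,6}
pass 1: W {1,3,5,6}->{1,3}; X {3,5,6}->{3,5}; Y {4,5,6}->{4,6}
pass 2: no change
Fixpoint after 2 passes: D(W) = {1,3}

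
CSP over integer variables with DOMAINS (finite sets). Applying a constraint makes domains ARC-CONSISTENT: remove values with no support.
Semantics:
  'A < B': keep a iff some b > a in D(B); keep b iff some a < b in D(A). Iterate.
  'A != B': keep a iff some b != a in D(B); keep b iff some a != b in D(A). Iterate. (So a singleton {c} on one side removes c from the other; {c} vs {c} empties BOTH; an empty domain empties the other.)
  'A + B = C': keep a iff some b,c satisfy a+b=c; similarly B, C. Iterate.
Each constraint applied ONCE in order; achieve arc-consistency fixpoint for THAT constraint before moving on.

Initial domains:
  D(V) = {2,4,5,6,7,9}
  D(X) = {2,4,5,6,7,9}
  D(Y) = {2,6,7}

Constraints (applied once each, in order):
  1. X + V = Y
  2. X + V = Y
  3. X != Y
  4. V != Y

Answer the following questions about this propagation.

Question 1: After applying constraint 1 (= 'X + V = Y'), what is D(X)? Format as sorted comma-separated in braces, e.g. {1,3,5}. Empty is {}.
Answer: {2,4,5}

Derivation:
Constraint 1 (X + V = Y) on D(X)={2,4,5,6,7,9} D(V)={2,4,5,6,7,9} D(Y)={2,6,7}: X {2,4,5,6,7,9}->{2,4,5}; V {2,4,5,6,7,9}->{2,4,5}; Y {2,6,7}->{6,7}
So after constraint 1: D(X) = {2,4,5}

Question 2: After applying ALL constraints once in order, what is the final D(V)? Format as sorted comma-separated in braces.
Constraint 1 (X + V = Y) on D(X)={2,4,5,6,7,9} D(V)={2,4,5,6,7,9} D(Y)={2,6,7}: X {2,4,5,6,7,9}->{2,4,5}; V {2,4,5,6,7,9}->{2,4,5}; Y {2,6,7}->{6,7}
Constraint 2 (X + V = Y) on D(X)={2,4,5} D(V)={2,4,5} D(Y)={6,7}: no change
Constraint 3 (X != Y) on D(X)={2,4,5} D(Y)={6,7}: no change
Constraint 4 (V != Y) on D(V)={2,4,5} D(Y)={6,7}: no change
So after all 4 constraints: D(V) = {2,4,5}

Answer: {2,4,5}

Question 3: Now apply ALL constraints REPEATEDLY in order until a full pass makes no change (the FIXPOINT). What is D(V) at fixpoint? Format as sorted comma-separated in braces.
pass 0 (initial): D(V)={2,4,5,6,7,9}
pass 1: V {2,4,5,6,7,9}->{2,4,5}; X {2,4,5,6,7,9}->{2,4,5}; Y {2,6,7}->{6,7}
pass 2: no change
Fixpoint after 2 passes: D(V) = {2,4,5}

Answer: {2,4,5}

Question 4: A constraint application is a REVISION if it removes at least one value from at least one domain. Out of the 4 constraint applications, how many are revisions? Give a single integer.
Constraint 1 (X + V = Y) on D(X)={2,4,5,6,7,9} D(V)={2,4,5,6,7,9} D(Y)={2,6,7}: X {2,4,5,6,7,9}->{2,4,5}; V {2,4,5,6,7,9}->{2,4,5}; Y {2,6,7}->{6,7} => REVISION
Constraint 2 (X + V = Y) on D(X)={2,4,5} D(V)={2,4,5} D(Y)={6,7}: no change => not a revision
Constraint 3 (X != Y) on D(X)={2,4,5} D(Y)={6,7}: no change => not a revision
Constraint 4 (V != Y) on D(V)={2,4,5} D(Y)={6,7}: no change => not a revision
Total revisions = 1

Answer: 1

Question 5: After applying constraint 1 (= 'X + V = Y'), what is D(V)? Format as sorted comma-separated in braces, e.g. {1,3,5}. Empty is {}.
Answer: {2,4,5}

Derivation:
Constraint 1 (X + V = Y) on D(X)={2,4,5,6,7,9} D(V)={2,4,5,6,7,9} D(Y)={2,6,7}: X {2,4,5,6,7,9}->{2,4,5}; V {2,4,5,6,7,9}->{2,4,5}; Y {2,6,7}->{6,7}
So after constraint 1: D(V) = {2,4,5}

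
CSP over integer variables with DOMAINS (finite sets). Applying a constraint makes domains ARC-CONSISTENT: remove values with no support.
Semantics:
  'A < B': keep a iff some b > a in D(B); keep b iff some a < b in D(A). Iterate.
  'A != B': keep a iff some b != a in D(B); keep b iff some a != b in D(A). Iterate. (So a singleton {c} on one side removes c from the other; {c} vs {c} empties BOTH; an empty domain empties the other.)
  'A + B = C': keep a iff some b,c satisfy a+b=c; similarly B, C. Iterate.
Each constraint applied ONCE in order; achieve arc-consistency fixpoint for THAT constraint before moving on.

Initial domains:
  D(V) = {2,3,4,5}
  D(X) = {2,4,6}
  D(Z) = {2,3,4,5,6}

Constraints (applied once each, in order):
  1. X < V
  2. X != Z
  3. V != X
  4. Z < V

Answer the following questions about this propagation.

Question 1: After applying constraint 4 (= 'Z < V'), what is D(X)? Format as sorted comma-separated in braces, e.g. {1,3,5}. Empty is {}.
Answer: {2,4}

Derivation:
Constraint 1 (X < V) on D(X)={2,4,6} D(V)={2,3,4,5}: X {2,4,6}->{2,4}; V {2,3,4,5}->{3,4,5}
Constraint 2 (X != Z) on D(X)={2,4} D(Z)={2,3,4,5,6}: no change
Constraint 3 (V != X) on D(V)={3,4,5} D(X)={2,4}: no change
Constraint 4 (Z < V) on D(Z)={2,3,4,5,6} D(V)={3,4,5}: Z {2,3,4,5,6}->{2,3,4}
So after constraint 4: D(X) = {2,4}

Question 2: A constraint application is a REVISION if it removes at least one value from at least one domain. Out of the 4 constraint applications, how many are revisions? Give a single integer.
Constraint 1 (X < V) on D(X)={2,4,6} D(V)={2,3,4,5}: X {2,4,6}->{2,4}; V {2,3,4,5}->{3,4,5} => REVISION
Constraint 2 (X != Z) on D(X)={2,4} D(Z)={2,3,4,5,6}: no change => not a revision
Constraint 3 (V != X) on D(V)={3,4,5} D(X)={2,4}: no change => not a revision
Constraint 4 (Z < V) on D(Z)={2,3,4,5,6} D(V)={3,4,5}: Z {2,3,4,5,6}->{2,3,4} => REVISION
Total revisions = 2

Answer: 2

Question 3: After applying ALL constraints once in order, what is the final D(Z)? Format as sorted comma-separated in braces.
Constraint 1 (X < V) on D(X)={2,4,6} D(V)={2,3,4,5}: X {2,4,6}->{2,4}; V {2,3,4,5}->{3,4,5}
Constraint 2 (X != Z) on D(X)={2,4} D(Z)={2,3,4,5,6}: no change
Constraint 3 (V != X) on D(V)={3,4,5} D(X)={2,4}: no change
Constraint 4 (Z < V) on D(Z)={2,3,4,5,6} D(V)={3,4,5}: Z {2,3,4,5,6}->{2,3,4}
So after all 4 constraints: D(Z) = {2,3,4}

Answer: {2,3,4}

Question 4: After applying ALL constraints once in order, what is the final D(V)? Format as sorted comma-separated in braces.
Answer: {3,4,5}

Derivation:
Constraint 1 (X < V) on D(X)={2,4,6} D(V)={2,3,4,5}: X {2,4,6}->{2,4}; V {2,3,4,5}->{3,4,5}
Constraint 2 (X != Z) on D(X)={2,4} D(Z)={2,3,4,5,6}: no change
Constraint 3 (V != X) on D(V)={3,4,5} D(X)={2,4}: no change
Constraint 4 (Z < V) on D(Z)={2,3,4,5,6} D(V)={3,4,5}: Z {2,3,4,5,6}->{2,3,4}
So after all 4 constraints: D(V) = {3,4,5}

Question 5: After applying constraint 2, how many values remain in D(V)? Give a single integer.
Constraint 1 (X < V) on D(X)={2,4,6} D(V)={2,3,4,5}: X {2,4,6}->{2,4}; V {2,3,4,5}->{3,4,5}
Constraint 2 (X != Z) on D(X)={2,4} D(Z)={2,3,4,5,6}: no change
So after constraint 2: D(V)={3,4,5}, size = 3

Answer: 3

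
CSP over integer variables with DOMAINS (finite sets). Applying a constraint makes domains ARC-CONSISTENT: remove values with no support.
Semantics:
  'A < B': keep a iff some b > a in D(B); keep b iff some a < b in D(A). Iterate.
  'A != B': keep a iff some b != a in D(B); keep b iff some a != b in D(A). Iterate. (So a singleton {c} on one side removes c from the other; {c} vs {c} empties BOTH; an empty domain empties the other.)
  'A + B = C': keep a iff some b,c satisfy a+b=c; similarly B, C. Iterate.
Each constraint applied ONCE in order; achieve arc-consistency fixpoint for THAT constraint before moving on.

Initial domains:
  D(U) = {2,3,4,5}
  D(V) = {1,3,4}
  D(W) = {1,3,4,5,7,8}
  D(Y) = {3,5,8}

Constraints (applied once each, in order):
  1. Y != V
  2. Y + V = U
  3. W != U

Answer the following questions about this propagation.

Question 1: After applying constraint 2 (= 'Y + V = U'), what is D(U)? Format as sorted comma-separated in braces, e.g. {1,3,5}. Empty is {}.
Constraint 1 (Y != V) on D(Y)={3,5,8} D(V)={1,3,4}: no change
Constraint 2 (Y + V = U) on D(Y)={3,5,8} D(V)={1,3,4} D(U)={2,3,4,5}: Y {3,5,8}->{3}; V {1,3,4}->{1}; U {2,3,4,5}->{4}
So after constraint 2: D(U) = {4}

Answer: {4}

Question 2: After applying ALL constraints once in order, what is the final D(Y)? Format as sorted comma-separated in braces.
Answer: {3}

Derivation:
Constraint 1 (Y != V) on D(Y)={3,5,8} D(V)={1,3,4}: no change
Constraint 2 (Y + V = U) on D(Y)={3,5,8} D(V)={1,3,4} D(U)={2,3,4,5}: Y {3,5,8}->{3}; V {1,3,4}->{1}; U {2,3,4,5}->{4}
Constraint 3 (W != U) on D(W)={1,3,4,5,7,8} D(U)={4}: W {1,3,4,5,7,8}->{1,3,5,7,8}
So after all 3 constraints: D(Y) = {3}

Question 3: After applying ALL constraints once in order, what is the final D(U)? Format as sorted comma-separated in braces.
Constraint 1 (Y != V) on D(Y)={3,5,8} D(V)={1,3,4}: no change
Constraint 2 (Y + V = U) on D(Y)={3,5,8} D(V)={1,3,4} D(U)={2,3,4,5}: Y {3,5,8}->{3}; V {1,3,4}->{1}; U {2,3,4,5}->{4}
Constraint 3 (W != U) on D(W)={1,3,4,5,7,8} D(U)={4}: W {1,3,4,5,7,8}->{1,3,5,7,8}
So after all 3 constraints: D(U) = {4}

Answer: {4}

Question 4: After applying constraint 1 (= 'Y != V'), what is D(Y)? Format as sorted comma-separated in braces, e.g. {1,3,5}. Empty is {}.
Answer: {3,5,8}

Derivation:
Constraint 1 (Y != V) on D(Y)={3,5,8} D(V)={1,3,4}: no change
So after constraint 1: D(Y) = {3,5,8}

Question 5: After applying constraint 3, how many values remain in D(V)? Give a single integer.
Constraint 1 (Y != V) on D(Y)={3,5,8} D(V)={1,3,4}: no change
Constraint 2 (Y + V = U) on D(Y)={3,5,8} D(V)={1,3,4} D(U)={2,3,4,5}: Y {3,5,8}->{3}; V {1,3,4}->{1}; U {2,3,4,5}->{4}
Constraint 3 (W != U) on D(W)={1,3,4,5,7,8} D(U)={4}: W {1,3,4,5,7,8}->{1,3,5,7,8}
So after constraint 3: D(V)={1}, size = 1

Answer: 1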